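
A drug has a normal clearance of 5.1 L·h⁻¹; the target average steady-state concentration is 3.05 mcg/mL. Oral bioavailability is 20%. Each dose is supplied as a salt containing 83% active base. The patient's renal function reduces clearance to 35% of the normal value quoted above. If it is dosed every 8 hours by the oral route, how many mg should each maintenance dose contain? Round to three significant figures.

Patient clearance = 0.35 × 5.100 = 1.785 L/h
At steady state, dose per interval replaces the amount cleared in that interval: F·S·D/τ = CL·Css.
D = CL × Css × τ / F / S = 1.785 × 3.05 × 8 / 0.2 / 0.83 = 262.4 mg

262 mg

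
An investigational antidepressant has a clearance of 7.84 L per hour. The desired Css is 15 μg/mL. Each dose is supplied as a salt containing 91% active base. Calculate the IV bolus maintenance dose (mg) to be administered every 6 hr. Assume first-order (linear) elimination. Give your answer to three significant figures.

At steady state, dose per interval replaces the amount cleared in that interval: S·D/τ = CL·Css.
D = CL × Css × τ / S = 7.840 × 15 × 6 / 0.91 = 775.4 mg

775 mg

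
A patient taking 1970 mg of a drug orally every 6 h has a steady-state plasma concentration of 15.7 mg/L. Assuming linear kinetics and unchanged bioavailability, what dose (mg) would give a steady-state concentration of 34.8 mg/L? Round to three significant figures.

4370 mg

With linear kinetics, Css is proportional to dose rate (D/τ) at fixed clearance.
D₂ = D₁ × (Css,target / Css,current) = 1970 × 34.8/15.7 = 4367 mg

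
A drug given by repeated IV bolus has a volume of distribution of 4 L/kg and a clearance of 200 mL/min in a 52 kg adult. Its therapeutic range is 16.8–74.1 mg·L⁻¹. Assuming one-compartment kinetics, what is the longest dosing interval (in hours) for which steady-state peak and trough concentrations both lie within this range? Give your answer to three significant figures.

25.7 h

Vd(total) = 52 kg × 4 L/kg = 208.0 L
CL = 200 mL/min × 60/1000 = 12.00 L/h
k = CL / Vd = 12.00 / 208.0 = 0.05769 h⁻¹
Between IV bolus doses, concentration decays as C = C₀·e^(−kτ), so C_peak/C_trough = e^(kτ).
τ_max = ln(C_peak/C_trough) / k = ln(74.1/16.8) / 0.05769 = 1.484 / 0.05769 = 25.72 h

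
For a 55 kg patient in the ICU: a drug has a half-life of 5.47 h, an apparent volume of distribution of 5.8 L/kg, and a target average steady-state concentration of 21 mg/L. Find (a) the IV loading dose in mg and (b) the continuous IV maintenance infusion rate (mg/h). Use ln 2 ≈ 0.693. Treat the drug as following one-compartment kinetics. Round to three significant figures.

(a) 6700 mg; (b) 849 mg/h

Vd(total) = 55 kg × 5.8 L/kg = 319.0 L
LD = Vd × C = 319.0 × 21 = 6699 mg
CL = 0.693 × Vd / t½ = 0.693 × 319.0 / 5.47 = 40.41 L/h
Infusion rate = CL × Css = 40.41 × 21 = 848.6 mg/h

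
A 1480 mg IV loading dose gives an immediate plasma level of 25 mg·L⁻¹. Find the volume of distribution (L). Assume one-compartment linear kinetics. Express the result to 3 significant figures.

Immediately after an IV bolus, C₀ = Dose / Vd, so Vd = Dose / C₀.
Vd = 1480 / 25 = 59.20 L

59.2 L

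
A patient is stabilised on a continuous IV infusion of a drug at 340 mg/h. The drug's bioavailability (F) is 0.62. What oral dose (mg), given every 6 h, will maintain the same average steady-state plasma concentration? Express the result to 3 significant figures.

3290 mg

To maintain the same Css, the systemic dosing rate must be unchanged: F·D/τ = infusion rate.
D = rate × τ / F = 340 × 6 / 0.62 = 3290 mg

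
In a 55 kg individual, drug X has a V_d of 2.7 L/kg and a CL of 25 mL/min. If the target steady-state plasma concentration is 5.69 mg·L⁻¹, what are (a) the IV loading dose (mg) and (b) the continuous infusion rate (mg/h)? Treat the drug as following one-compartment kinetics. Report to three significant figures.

(a) 845 mg; (b) 8.54 mg/h

Vd = 2.7 L/kg × 55 kg = 148.5 L
LD = Vd · C_target = 148.5 × 5.69 = 845.0 mg
Convert clearance: 25 mL/min × 60 min/h ÷ 1000 mL/L = 1.500 L/h
Maintenance infusion rate = CL × Css = 1.500 × 5.69 = 8.535 mg/h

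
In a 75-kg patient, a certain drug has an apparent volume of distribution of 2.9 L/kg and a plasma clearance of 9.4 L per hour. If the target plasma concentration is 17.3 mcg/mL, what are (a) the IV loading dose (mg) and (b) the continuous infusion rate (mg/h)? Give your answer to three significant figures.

(a) 3760 mg; (b) 163 mg/h

Total Vd = 2.9 × 75 = 217.5 L
Loading dose = Vd × C = 217.5 × 17.3 = 3763 mg
Infusion rate = 9.400 L/h × 17.3 mg/L = 162.6 mg/h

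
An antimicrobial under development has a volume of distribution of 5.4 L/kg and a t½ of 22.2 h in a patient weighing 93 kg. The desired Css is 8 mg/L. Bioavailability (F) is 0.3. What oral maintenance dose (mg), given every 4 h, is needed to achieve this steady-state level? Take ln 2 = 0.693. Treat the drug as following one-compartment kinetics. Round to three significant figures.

1670 mg

Vd(total) = 93 kg × 5.4 L/kg = 502.2 L
CL = 0.693 × Vd / t½ = 0.693 × 502.2 / 22.2 = 15.68 L/h
D = CL × Css × τ / F = 15.68 × 8 × 4 / 0.3 = 1673 mg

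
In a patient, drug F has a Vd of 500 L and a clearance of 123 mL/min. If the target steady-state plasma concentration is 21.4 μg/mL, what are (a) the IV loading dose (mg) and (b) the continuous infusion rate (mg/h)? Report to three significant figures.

LD = Vd · C_target = 500.0 × 21.4 = 10700 mg
Convert clearance: 123 mL/min × 60 min/h ÷ 1000 mL/L = 7.380 L/h
Maintenance infusion rate = CL × Css = 7.380 × 21.4 = 157.9 mg/h

(a) 10700 mg; (b) 158 mg/h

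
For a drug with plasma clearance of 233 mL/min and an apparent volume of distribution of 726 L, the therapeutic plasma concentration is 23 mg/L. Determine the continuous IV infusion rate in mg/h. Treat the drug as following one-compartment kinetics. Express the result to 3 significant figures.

322 mg/h

Convert clearance: 233 mL/min × 60 min/h ÷ 1000 mL/L = 13.98 L/h
R₀ = 13.98 × 23 = 321.5 mg/h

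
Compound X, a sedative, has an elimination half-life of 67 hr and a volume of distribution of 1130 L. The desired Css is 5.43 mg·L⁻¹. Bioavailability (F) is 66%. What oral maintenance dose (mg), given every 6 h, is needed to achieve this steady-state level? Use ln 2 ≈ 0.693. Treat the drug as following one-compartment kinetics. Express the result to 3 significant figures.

CL = ln 2 · Vd / t½ = 0.693 × 1130 / 67 = 11.69 L/h
D = CL × Css × τ / F = 11.69 × 5.43 × 6 / 0.66 = 577.1 mg

577 mg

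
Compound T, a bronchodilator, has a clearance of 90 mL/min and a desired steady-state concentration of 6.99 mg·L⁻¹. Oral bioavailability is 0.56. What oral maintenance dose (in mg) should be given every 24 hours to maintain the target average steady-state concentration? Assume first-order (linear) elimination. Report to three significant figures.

1620 mg

CL = 90 mL/min × 60/1000 = 5.400 L/h
D = CL × Css × τ / F = 5.400 × 6.99 × 24 / 0.56 = 1618 mg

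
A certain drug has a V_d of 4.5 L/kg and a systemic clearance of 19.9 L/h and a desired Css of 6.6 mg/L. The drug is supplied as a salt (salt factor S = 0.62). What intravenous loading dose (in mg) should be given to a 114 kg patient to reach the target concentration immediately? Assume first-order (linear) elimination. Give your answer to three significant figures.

5460 mg

Vd(total) = 114 kg × 4.5 L/kg = 513.0 L
The loading dose fills Vd to the target concentration; clearance is irrelevant here.
LD = Vd × C / S = 513.0 × 6.600 / 0.62 = 5461 mg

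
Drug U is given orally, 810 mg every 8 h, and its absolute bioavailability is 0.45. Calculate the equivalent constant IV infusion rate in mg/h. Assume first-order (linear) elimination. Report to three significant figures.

Equivalent systemic input: infusion rate = F·D/τ.
Rate = 0.45 × 810 / 8 = 45.56 mg/h

45.6 mg/h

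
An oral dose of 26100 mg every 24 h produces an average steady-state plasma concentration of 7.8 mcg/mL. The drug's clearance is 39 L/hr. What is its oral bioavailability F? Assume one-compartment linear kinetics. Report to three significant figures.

0.280

F·D/τ = CL·Css at steady state → F = CL·Css·τ / D.
F = 39 × 7.8 × 24 / 26100 = 0.280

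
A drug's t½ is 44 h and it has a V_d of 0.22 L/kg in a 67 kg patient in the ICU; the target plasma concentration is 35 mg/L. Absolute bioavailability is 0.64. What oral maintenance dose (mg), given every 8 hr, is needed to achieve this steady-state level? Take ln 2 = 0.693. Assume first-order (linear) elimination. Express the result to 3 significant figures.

Vd(total) = 67 kg × 0.22 L/kg = 14.74 L
CL = ln 2 · Vd / t½ = 0.693 × 14.74 / 44 = 0.2322 L/h
D = CL × Css × τ / F = 0.2322 × 35 × 8 / 0.64 = 101.6 mg

102 mg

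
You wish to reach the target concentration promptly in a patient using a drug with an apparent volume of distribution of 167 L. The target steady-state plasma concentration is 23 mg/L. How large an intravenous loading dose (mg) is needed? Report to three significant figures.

The loading dose fills Vd to the target concentration.
LD = Vd × C = 167.0 × 23.00 = 3841 mg

3840 mg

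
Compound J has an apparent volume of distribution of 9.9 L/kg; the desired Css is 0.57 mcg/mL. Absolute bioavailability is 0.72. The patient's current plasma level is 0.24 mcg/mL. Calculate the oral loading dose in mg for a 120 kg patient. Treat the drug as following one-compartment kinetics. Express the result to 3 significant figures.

Total Vd = 9.9 × 120 = 1188 L
The loading dose fills Vd to the target concentration.
Concentration deficit ΔC = 0.57 − 0.24 = 0.3300 mg/L
LD = Vd × ΔC / F = 1188 × 0.3300 / 0.72 = 544.5 mg

545 mg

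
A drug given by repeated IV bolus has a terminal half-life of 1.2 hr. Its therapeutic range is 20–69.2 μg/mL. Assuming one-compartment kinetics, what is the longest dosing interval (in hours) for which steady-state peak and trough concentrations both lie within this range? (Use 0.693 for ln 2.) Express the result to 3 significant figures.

2.15 h

k = 0.693 / t½ = 0.693 / 1.2 = 0.5775 h⁻¹
Between IV bolus doses, concentration decays as C = C₀·e^(−kτ), so C_peak/C_trough = e^(kτ).
τ_max = ln(C_peak/C_trough) / k = ln(69.2/20) / 0.5775 = 1.241 / 0.5775 = 2.149 h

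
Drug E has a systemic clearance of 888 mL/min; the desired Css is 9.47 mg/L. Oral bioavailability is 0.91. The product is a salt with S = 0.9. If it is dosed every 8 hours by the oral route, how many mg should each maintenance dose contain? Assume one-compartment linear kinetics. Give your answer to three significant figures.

4930 mg

CL = 888 mL/min = 888 × 0.06 = 53.28 L/h
D = CL × Css × τ / F / S = 53.28 × 9.47 × 8 / 0.91 / 0.9 = 4929 mg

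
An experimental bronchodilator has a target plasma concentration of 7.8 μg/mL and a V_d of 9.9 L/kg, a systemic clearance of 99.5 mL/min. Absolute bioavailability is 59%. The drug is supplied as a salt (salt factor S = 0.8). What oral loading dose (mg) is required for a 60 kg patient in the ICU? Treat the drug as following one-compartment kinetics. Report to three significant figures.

Vd = 9.9 L/kg × 60 kg = 594.0 L
The loading dose fills Vd to the target concentration.
LD = Vd × C / F / S = 594.0 × 7.800 / 0.59 / 0.8 = 9816 mg

9820 mg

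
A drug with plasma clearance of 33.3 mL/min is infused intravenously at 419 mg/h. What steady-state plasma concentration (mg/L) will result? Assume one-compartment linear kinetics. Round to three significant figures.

210 mg/L

Convert clearance: 33.3 mL/min × 60 min/h ÷ 1000 mL/L = 1.998 L/h
Css = rate / CL = 419 / 1.998 = 209.7 mg/L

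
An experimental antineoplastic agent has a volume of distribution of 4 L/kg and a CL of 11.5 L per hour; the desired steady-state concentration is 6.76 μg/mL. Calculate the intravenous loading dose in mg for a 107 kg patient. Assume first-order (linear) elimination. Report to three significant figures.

2890 mg

Total Vd = 4 × 107 = 428.0 L
LD = Vd × C = 428.0 × 6.760 = 2893 mg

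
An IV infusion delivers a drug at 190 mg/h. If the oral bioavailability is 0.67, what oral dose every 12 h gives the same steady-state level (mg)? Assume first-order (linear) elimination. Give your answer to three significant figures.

To maintain the same Css, the systemic dosing rate must be unchanged: F·D/τ = infusion rate.
D = rate × τ / F = 190 × 12 / 0.67 = 3403 mg

3400 mg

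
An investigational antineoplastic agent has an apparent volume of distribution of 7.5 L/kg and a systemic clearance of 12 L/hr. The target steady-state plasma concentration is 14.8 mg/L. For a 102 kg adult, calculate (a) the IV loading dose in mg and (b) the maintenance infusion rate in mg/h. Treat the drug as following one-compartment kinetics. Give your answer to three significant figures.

(a) 11300 mg; (b) 178 mg/h

Vd(total) = 102 kg × 7.5 L/kg = 765.0 L
Loading: fill Vd to C_target → 765.0 L × 14.8 mg/L = 11320 mg
Infusion rate = 12.00 L/h × 14.8 mg/L = 177.6 mg/h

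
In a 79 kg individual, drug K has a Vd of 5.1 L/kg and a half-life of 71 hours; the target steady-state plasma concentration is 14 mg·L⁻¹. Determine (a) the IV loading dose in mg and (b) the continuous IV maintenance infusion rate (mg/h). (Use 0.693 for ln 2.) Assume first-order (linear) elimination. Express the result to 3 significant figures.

Vd(total) = 79 kg × 5.1 L/kg = 402.9 L
LD = Vd × C = 402.9 × 14 = 5641 mg
CL = 0.693 × Vd / t½ = 0.693 × 402.9 / 71 = 3.933 L/h
Infusion rate = CL × Css = 3.933 × 14 = 55.06 mg/h

(a) 5640 mg; (b) 55.1 mg/h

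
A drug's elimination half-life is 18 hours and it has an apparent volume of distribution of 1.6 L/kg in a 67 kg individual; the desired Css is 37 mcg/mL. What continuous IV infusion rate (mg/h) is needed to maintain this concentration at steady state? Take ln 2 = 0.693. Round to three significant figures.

153 mg/h

Total Vd = 1.6 × 67 = 107.2 L
CL = 0.693 × Vd / t½ = 0.693 × 107.2 / 18 = 4.127 L/h
Infusion rate = CL × Css = 4.127 × 37 = 152.7 mg/h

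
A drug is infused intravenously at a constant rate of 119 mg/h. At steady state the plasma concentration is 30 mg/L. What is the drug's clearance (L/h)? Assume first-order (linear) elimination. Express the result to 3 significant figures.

At steady state, infusion rate = CL × Css, so CL = rate / Css.
CL = 119 / 30 = 3.967 L/h

3.97 L/h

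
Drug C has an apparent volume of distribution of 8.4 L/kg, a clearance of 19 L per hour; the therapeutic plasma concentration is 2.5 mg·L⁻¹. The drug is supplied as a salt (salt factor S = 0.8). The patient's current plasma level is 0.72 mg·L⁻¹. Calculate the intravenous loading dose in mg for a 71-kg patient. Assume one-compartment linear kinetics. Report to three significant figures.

Total Vd = 8.4 × 71 = 596.4 L
LD is governed by Vd — clearance does not enter the loading-dose calculation.
Concentration deficit ΔC = 2.5 − 0.72 = 1.780 mg/L
LD = Vd × ΔC / S = 596.4 × 1.780 / 0.8 = 1327 mg

1330 mg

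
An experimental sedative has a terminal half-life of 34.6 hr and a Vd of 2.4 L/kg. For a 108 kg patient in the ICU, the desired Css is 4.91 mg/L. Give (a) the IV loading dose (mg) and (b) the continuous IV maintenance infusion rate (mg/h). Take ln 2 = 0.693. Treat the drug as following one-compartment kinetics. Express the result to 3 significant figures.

(a) 1270 mg; (b) 25.5 mg/h

Vd(total) = 108 kg × 2.4 L/kg = 259.2 L
LD = Vd × C = 259.2 × 4.91 = 1273 mg
CL = 0.693 × Vd / t½ = 0.693 × 259.2 / 34.6 = 5.191 L/h
Infusion rate = CL × Css = 5.191 × 4.91 = 25.49 mg/h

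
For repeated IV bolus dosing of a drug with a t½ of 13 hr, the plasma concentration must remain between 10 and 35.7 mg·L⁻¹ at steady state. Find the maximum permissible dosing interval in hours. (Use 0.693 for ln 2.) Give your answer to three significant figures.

23.9 h

k = 0.693 / t½ = 0.693 / 13 = 0.05331 h⁻¹
Between IV bolus doses, concentration decays as C = C₀·e^(−kτ), so C_peak/C_trough = e^(kτ).
τ_max = ln(C_peak/C_trough) / k = ln(35.7/10) / 0.05331 = 1.273 / 0.05331 = 23.88 h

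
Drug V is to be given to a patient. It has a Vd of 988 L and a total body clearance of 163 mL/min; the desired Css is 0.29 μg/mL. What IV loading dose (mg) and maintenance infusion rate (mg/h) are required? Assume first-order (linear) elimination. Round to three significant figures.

LD = Vd · C_target = 988.0 × 0.29 = 286.5 mg
CL = 163 mL/min = 163 × 0.06 = 9.780 L/h
Infusion rate = 9.780 L/h × 0.29 mg/L = 2.836 mg/h

(a) 287 mg; (b) 2.84 mg/h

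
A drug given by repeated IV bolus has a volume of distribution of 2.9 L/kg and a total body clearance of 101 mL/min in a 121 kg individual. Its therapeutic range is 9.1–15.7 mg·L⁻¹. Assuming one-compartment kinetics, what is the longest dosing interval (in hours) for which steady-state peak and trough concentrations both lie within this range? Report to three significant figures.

31.6 h

Total Vd = 2.9 × 121 = 350.9 L
Convert clearance: 101 mL/min × 60 min/h ÷ 1000 mL/L = 6.060 L/h
k = CL / Vd = 6.060 / 350.9 = 0.01727 h⁻¹
Between IV bolus doses, concentration decays as C = C₀·e^(−kτ), so C_peak/C_trough = e^(kτ).
τ_max = ln(C_peak/C_trough) / k = ln(15.7/9.1) / 0.01727 = 0.5454 / 0.01727 = 31.58 h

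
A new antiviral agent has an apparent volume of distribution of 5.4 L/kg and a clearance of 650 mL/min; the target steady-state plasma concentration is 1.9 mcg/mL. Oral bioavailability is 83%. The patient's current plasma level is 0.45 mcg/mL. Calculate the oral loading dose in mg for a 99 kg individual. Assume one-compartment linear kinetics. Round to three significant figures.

Total Vd = 5.4 × 99 = 534.6 L
LD is governed by Vd — clearance does not enter the loading-dose calculation.
Concentration deficit ΔC = 1.9 − 0.45 = 1.450 mg/L
LD = Vd × ΔC / F = 534.6 × 1.450 / 0.83 = 933.9 mg

934 mg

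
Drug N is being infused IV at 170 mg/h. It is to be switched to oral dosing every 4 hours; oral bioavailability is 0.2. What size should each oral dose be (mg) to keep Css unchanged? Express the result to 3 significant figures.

To maintain the same Css, the systemic dosing rate must be unchanged: F·D/τ = infusion rate.
D = rate × τ / F = 170 × 4 / 0.2 = 3400 mg

3400 mg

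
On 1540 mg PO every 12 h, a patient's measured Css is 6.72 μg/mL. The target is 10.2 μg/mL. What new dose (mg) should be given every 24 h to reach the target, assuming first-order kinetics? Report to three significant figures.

For first-order elimination, Css ∝ F·D/(CL·τ); F and CL are unchanged, so Css ∝ D/τ.
D₂ = D₁ × (Css,target / Css,current) × (τ₂/τ₁) = 1540 × (10.2/6.72) × (24/12) = 4675 mg

4680 mg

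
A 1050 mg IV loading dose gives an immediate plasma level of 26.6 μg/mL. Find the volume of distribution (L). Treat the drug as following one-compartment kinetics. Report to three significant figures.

Immediately after an IV bolus, C₀ = Dose / Vd, so Vd = Dose / C₀.
Vd = 1050 / 26.6 = 39.47 L

39.5 L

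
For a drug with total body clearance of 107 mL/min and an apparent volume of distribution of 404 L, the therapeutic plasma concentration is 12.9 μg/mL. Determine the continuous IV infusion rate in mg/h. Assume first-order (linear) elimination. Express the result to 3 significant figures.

CL = 107 mL/min × 60/1000 = 6.420 L/h
Vd does not affect the maintenance rate; only clearance governs steady-state input.
R₀ = 6.420 × 12.9 = 82.82 mg/h

82.8 mg/h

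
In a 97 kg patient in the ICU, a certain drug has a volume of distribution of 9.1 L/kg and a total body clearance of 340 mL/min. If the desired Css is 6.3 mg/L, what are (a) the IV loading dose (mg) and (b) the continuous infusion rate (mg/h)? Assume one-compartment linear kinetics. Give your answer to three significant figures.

Vd(total) = 97 kg × 9.1 L/kg = 882.7 L
Loading dose = Vd × C = 882.7 × 6.3 = 5561 mg
Convert clearance: 340 mL/min × 60 min/h ÷ 1000 mL/L = 20.40 L/h
Maintenance infusion rate = CL × Css = 20.40 × 6.3 = 128.5 mg/h

(a) 5560 mg; (b) 129 mg/h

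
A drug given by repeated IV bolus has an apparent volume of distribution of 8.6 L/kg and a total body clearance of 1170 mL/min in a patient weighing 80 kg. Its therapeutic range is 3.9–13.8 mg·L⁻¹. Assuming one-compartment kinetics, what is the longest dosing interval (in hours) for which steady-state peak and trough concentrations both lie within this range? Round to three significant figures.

Vd = 8.6 L/kg × 80 kg = 688.0 L
CL = 1170 mL/min × 60/1000 = 70.20 L/h
k = CL / Vd = 70.20 / 688.0 = 0.1020 h⁻¹
Between IV bolus doses, concentration decays as C = C₀·e^(−kτ), so C_peak/C_trough = e^(kτ).
τ_max = ln(C_peak/C_trough) / k = ln(13.8/3.9) / 0.1020 = 1.264 / 0.1020 = 12.39 h

12.4 h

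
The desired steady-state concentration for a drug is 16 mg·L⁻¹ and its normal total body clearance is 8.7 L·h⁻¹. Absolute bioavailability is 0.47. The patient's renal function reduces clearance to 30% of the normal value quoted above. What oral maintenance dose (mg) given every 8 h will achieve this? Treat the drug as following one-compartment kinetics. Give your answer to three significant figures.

Patient clearance = 0.3 × 8.700 = 2.610 L/h
D = CL × Css × τ / F = 2.610 × 16 × 8 / 0.47 = 710.8 mg

711 mg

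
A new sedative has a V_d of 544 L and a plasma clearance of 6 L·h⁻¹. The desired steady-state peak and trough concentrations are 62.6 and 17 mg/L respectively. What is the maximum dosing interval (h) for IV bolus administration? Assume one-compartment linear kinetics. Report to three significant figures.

k = CL / Vd = 6.000 / 544.0 = 0.01103 h⁻¹
Between IV bolus doses, concentration decays as C = C₀·e^(−kτ), so C_peak/C_trough = e^(kτ).
τ_max = ln(C_peak/C_trough) / k = ln(62.6/17) / 0.01103 = 1.304 / 0.01103 = 118.2 h

118 h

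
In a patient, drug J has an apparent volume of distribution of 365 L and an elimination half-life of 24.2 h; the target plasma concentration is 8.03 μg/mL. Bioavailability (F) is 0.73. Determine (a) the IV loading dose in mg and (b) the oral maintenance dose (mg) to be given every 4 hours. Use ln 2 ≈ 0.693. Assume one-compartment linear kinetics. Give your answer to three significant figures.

LD = Vd × C = 365.0 × 8.03 = 2931 mg
CL = 0.693 × Vd / t½ = 0.693 × 365.0 / 24.2 = 10.45 L/h
D = CL × Css × τ / F = 10.45 × 8.03 × 4 / 0.73 = 459.8 mg

(a) 2930 mg; (b) 460 mg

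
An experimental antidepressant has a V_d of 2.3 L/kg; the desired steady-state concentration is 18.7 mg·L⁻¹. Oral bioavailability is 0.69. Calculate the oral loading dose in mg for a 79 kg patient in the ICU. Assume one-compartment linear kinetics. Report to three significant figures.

Vd = 2.3 L/kg × 79 kg = 181.7 L
LD = Vd × C / F = 181.7 × 18.70 / 0.69 = 4924 mg

4920 mg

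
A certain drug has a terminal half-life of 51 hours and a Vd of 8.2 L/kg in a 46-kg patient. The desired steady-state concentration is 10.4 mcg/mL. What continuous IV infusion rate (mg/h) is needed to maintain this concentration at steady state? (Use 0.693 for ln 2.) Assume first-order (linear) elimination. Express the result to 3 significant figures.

Vd(total) = 46 kg × 8.2 L/kg = 377.2 L
CL = 0.693 × Vd / t½ = 0.693 × 377.2 / 51 = 5.125 L/h
Infusion rate = CL × Css = 5.125 × 10.4 = 53.30 mg/h

53.3 mg/h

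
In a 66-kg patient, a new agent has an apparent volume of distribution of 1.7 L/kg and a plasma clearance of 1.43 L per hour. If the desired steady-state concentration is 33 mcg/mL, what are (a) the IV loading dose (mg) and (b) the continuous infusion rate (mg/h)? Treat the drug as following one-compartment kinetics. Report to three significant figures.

Total Vd = 1.7 × 66 = 112.2 L
Loading: fill Vd to C_target → 112.2 L × 33 mg/L = 3703 mg
Maintenance: replace elimination → rate = CL × Css = 1.430 × 33 = 47.19 mg/h

(a) 3700 mg; (b) 47.2 mg/h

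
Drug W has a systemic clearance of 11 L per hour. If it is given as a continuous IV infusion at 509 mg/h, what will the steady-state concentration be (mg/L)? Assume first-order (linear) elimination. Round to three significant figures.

46.3 mg/L

Css = rate / CL = 509 / 11.00 = 46.27 mg/L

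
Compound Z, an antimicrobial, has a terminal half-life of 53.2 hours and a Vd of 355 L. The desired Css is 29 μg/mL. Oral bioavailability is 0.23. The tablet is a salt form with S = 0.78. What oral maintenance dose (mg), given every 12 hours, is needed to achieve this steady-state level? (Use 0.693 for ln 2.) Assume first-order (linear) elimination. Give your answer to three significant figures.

8970 mg

k = 0.693/53.2 = 0.01303 h⁻¹, so CL = k·Vd = 0.01303 × 355.0 = 4.626 L/h
D = CL × Css × τ / F / S = 4.626 × 29 × 12 / 0.23 / 0.78 = 8974 mg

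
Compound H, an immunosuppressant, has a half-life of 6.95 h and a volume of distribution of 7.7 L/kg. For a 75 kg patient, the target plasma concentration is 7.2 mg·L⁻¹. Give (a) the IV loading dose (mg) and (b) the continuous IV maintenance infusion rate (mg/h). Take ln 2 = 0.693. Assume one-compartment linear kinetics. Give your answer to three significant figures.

Total Vd = 7.7 × 75 = 577.5 L
LD = Vd × C = 577.5 × 7.2 = 4158 mg
CL = 0.693 × Vd / t½ = 0.693 × 577.5 / 6.95 = 57.58 L/h
Infusion rate = CL × Css = 57.58 × 7.2 = 414.6 mg/h

(a) 4160 mg; (b) 415 mg/h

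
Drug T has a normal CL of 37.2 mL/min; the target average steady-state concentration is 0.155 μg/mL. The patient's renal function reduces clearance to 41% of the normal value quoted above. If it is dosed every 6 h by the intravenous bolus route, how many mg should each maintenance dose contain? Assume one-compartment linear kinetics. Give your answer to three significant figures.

0.851 mg

CL = 37.2 mL/min × 60/1000 = 2.232 L/h
Patient clearance = 0.41 × 2.232 = 0.9151 L/h
D = CL × Css × τ = 0.9151 × 0.155 × 6 = 0.8510 mg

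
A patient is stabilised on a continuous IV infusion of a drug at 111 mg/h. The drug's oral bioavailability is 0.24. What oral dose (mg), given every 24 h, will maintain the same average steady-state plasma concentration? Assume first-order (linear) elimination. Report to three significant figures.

To maintain the same Css, the systemic dosing rate must be unchanged: F·D/τ = infusion rate.
D = rate × τ / F = 111 × 24 / 0.24 = 11100 mg

11100 mg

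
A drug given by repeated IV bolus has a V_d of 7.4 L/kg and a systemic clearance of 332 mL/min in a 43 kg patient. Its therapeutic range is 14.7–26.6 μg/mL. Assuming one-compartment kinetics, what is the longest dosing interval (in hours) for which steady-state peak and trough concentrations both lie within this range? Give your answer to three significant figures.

Total Vd = 7.4 × 43 = 318.2 L
CL = 332 mL/min × 60/1000 = 19.92 L/h
k = CL / Vd = 19.92 / 318.2 = 0.06260 h⁻¹
Between IV bolus doses, concentration decays as C = C₀·e^(−kτ), so C_peak/C_trough = e^(kτ).
τ_max = ln(C_peak/C_trough) / k = ln(26.6/14.7) / 0.06260 = 0.5931 / 0.06260 = 9.474 h

9.47 h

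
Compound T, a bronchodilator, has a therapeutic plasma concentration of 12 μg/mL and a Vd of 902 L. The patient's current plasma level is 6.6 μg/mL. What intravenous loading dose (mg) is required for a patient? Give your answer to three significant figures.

4870 mg

Concentration deficit ΔC = 12 − 6.6 = 5.400 mg/L
LD = Vd × ΔC = 902.0 × 5.400 = 4871 mg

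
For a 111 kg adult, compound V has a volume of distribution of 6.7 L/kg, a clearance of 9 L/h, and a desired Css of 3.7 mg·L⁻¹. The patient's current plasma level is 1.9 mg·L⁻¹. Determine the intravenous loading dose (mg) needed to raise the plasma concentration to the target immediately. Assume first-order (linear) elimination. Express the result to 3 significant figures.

Vd(total) = 111 kg × 6.7 L/kg = 743.7 L
Concentration deficit ΔC = 3.7 − 1.9 = 1.800 mg/L
LD = Vd × ΔC = 743.7 × 1.800 = 1339 mg

1340 mg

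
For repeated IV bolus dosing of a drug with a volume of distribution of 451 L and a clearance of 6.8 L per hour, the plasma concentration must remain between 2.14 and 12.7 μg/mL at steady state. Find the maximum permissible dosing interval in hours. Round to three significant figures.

118 h

k = CL / Vd = 6.800 / 451.0 = 0.01508 h⁻¹
Between IV bolus doses, concentration decays as C = C₀·e^(−kτ), so C_peak/C_trough = e^(kτ).
τ_max = ln(C_peak/C_trough) / k = ln(12.7/2.14) / 0.01508 = 1.781 / 0.01508 = 118.1 h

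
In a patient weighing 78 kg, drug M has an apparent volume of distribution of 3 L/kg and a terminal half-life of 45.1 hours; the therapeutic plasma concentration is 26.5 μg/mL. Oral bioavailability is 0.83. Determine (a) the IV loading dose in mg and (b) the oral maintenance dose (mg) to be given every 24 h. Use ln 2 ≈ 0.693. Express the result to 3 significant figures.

Total Vd = 3 × 78 = 234.0 L
LD = Vd × C = 234.0 × 26.5 = 6201 mg
CL = 0.693 × Vd / t½ = 0.693 × 234.0 / 45.1 = 3.596 L/h
D = CL × Css × τ / F = 3.596 × 26.5 × 24 / 0.83 = 2755 mg

(a) 6200 mg; (b) 2760 mg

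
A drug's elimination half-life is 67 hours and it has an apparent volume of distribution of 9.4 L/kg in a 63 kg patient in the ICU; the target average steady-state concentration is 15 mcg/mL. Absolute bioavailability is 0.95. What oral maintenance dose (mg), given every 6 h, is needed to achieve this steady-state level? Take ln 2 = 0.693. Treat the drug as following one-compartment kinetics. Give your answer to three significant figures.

580 mg

Vd(total) = 63 kg × 9.4 L/kg = 592.2 L
CL = ln 2 · Vd / t½ = 0.693 × 592.2 / 67 = 6.125 L/h
D = CL × Css × τ / F = 6.125 × 15 × 6 / 0.95 = 580.3 mg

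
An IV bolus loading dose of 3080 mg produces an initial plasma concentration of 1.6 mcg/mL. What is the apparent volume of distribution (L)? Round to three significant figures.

Immediately after an IV bolus, C₀ = Dose / Vd, so Vd = Dose / C₀.
Vd = 3080 / 1.6 = 1925 L

1930 L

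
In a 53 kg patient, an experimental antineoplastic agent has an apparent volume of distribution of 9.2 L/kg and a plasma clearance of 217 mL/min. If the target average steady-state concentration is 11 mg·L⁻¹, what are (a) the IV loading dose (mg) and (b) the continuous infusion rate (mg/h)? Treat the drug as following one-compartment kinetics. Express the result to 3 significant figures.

(a) 5360 mg; (b) 143 mg/h

Total Vd = 9.2 × 53 = 487.6 L
LD = Vd · C_target = 487.6 × 11 = 5364 mg
CL = 217 mL/min = 217 × 0.06 = 13.02 L/h
Maintenance: replace elimination → rate = CL × Css = 13.02 × 11 = 143.2 mg/h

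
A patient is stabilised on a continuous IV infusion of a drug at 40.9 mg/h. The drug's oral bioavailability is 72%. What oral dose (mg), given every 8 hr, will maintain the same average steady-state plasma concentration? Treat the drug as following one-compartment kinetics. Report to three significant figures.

454 mg

To maintain the same Css, the systemic dosing rate must be unchanged: F·D/τ = infusion rate.
D = rate × τ / F = 40.9 × 8 / 0.72 = 454.4 mg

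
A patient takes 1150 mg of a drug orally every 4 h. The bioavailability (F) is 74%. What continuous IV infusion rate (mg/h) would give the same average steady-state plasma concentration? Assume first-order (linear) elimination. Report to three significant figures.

213 mg/h

Equivalent systemic input: infusion rate = F·D/τ.
Rate = 0.74 × 1150 / 4 = 212.8 mg/h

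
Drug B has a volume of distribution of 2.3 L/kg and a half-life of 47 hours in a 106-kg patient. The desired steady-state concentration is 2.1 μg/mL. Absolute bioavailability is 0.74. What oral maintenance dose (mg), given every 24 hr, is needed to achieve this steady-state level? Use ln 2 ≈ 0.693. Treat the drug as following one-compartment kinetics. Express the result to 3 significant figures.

Vd(total) = 106 kg × 2.3 L/kg = 243.8 L
CL = 0.693 × Vd / t½ = 0.693 × 243.8 / 47 = 3.595 L/h
D = CL × Css × τ / F = 3.595 × 2.1 × 24 / 0.74 = 244.8 mg

245 mg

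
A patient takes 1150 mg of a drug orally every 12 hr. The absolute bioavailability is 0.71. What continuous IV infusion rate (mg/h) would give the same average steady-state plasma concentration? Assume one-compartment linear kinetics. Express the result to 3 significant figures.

Equivalent systemic input: infusion rate = F·D/τ.
Rate = 0.71 × 1150 / 12 = 68.04 mg/h

68.0 mg/h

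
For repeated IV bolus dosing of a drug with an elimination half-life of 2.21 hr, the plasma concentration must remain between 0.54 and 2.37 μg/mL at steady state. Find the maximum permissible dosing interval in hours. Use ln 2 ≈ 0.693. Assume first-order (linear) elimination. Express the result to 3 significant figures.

k = 0.693 / t½ = 0.693 / 2.21 = 0.3136 h⁻¹
Between IV bolus doses, concentration decays as C = C₀·e^(−kτ), so C_peak/C_trough = e^(kτ).
τ_max = ln(C_peak/C_trough) / k = ln(2.37/0.54) / 0.3136 = 1.479 / 0.3136 = 4.716 h

4.72 h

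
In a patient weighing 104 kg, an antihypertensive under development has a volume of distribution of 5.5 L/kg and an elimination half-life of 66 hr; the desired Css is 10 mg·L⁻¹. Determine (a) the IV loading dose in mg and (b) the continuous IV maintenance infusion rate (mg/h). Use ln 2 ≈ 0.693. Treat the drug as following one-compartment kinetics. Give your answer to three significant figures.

Vd(total) = 104 kg × 5.5 L/kg = 572.0 L
LD = Vd × C = 572.0 × 10 = 5720 mg
CL = 0.693 × Vd / t½ = 0.693 × 572.0 / 66 = 6.006 L/h
Infusion rate = CL × Css = 6.006 × 10 = 60.06 mg/h

(a) 5720 mg; (b) 60.1 mg/h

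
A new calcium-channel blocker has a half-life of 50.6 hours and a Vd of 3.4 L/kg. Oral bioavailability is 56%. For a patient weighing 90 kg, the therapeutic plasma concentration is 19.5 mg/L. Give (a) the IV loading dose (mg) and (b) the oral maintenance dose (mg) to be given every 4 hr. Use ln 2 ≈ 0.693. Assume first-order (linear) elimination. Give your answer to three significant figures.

(a) 5970 mg; (b) 584 mg

Vd = 3.4 L/kg × 90 kg = 306.0 L
LD = Vd × C = 306.0 × 19.5 = 5967 mg
CL = 0.693 × Vd / t½ = 0.693 × 306.0 / 50.6 = 4.191 L/h
D = CL × Css × τ / F = 4.191 × 19.5 × 4 / 0.56 = 583.7 mg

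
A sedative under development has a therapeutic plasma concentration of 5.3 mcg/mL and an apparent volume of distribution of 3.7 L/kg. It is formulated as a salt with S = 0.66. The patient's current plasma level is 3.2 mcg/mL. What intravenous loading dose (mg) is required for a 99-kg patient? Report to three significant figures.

1170 mg

Vd(total) = 99 kg × 3.7 L/kg = 366.3 L
The loading dose fills Vd to the target concentration.
Concentration deficit ΔC = 5.3 − 3.2 = 2.100 mg/L
LD = Vd × ΔC / S = 366.3 × 2.100 / 0.66 = 1166 mg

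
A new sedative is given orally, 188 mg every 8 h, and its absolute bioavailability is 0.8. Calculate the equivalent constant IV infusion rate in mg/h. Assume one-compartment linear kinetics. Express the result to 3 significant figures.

18.8 mg/h

Equivalent systemic input: infusion rate = F·D/τ.
Rate = 0.8 × 188 / 8 = 18.80 mg/h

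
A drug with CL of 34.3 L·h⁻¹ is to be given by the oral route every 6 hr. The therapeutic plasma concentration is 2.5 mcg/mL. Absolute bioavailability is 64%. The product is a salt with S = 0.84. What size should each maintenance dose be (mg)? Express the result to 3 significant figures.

D = CL × Css × τ / F / S = 34.30 × 2.5 × 6 / 0.64 / 0.84 = 957.0 mg

957 mg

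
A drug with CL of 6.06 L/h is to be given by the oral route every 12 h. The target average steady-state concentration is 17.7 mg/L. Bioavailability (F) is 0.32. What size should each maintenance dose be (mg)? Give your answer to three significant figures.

D = CL × Css × τ / F = 6.060 × 17.7 × 12 / 0.32 = 4022 mg

4020 mg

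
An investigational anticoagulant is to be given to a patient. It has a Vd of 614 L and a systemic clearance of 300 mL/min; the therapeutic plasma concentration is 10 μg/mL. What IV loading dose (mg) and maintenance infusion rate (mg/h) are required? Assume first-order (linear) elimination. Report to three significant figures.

Loading dose = Vd × C = 614.0 × 10 = 6140 mg
Convert clearance: 300 mL/min × 60 min/h ÷ 1000 mL/L = 18.00 L/h
Infusion rate = 18.00 L/h × 10 mg/L = 180.0 mg/h

(a) 6140 mg; (b) 180 mg/h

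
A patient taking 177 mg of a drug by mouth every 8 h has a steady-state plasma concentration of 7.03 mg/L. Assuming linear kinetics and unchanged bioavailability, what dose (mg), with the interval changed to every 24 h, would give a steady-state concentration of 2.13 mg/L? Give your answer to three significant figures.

161 mg

With linear kinetics, Css is proportional to dose rate (D/τ) at fixed clearance.
D₂ = D₁ × (Css,target / Css,current) × (τ₂/τ₁) = 177 × (2.13/7.03) × (24/8) = 160.9 mg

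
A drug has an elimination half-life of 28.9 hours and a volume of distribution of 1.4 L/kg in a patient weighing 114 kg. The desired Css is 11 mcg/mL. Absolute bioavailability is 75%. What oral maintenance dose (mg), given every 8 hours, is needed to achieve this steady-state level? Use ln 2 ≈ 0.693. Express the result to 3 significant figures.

Vd = 1.4 L/kg × 114 kg = 159.6 L
k = 0.693/28.9 = 0.02398 h⁻¹, so CL = k·Vd = 0.02398 × 159.6 = 3.827 L/h
D = CL × Css × τ / F = 3.827 × 11 × 8 / 0.75 = 449.0 mg

449 mg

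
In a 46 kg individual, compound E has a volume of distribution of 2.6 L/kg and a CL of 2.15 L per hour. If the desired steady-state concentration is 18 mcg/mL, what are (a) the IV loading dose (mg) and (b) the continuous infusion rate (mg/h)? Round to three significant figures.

Vd(total) = 46 kg × 2.6 L/kg = 119.6 L
Loading dose = Vd × C = 119.6 × 18 = 2153 mg
Infusion rate = 2.150 L/h × 18 mg/L = 38.70 mg/h

(a) 2150 mg; (b) 38.7 mg/h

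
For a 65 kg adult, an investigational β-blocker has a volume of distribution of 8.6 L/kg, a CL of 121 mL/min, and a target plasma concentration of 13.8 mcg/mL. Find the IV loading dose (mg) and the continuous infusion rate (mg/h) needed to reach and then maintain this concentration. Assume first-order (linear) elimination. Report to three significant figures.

(a) 7710 mg; (b) 100 mg/h

Vd(total) = 65 kg × 8.6 L/kg = 559.0 L
Loading dose = Vd × C = 559.0 × 13.8 = 7714 mg
CL = 121 mL/min × 60/1000 = 7.260 L/h
Maintenance infusion rate = CL × Css = 7.260 × 13.8 = 100.2 mg/h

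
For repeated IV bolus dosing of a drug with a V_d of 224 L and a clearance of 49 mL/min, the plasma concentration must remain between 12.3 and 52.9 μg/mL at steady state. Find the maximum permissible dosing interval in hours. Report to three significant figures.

Convert clearance: 49 mL/min × 60 min/h ÷ 1000 mL/L = 2.940 L/h
k = CL / Vd = 2.940 / 224.0 = 0.01313 h⁻¹
Between IV bolus doses, concentration decays as C = C₀·e^(−kτ), so C_peak/C_trough = e^(kτ).
τ_max = ln(C_peak/C_trough) / k = ln(52.9/12.3) / 0.01313 = 1.459 / 0.01313 = 111.1 h

111 h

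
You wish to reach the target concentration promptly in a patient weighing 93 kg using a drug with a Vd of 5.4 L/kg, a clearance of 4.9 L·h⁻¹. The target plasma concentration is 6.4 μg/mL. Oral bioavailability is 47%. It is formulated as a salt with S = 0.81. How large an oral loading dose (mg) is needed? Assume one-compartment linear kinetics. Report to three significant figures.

8440 mg

Vd(total) = 93 kg × 5.4 L/kg = 502.2 L
LD = Vd × C / F / S = 502.2 × 6.400 / 0.47 / 0.81 = 8443 mg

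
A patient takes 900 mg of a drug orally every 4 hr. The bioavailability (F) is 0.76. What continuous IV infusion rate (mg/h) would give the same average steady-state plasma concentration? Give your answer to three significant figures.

171 mg/h

Equivalent systemic input: infusion rate = F·D/τ.
Rate = 0.76 × 900 / 4 = 171.0 mg/h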